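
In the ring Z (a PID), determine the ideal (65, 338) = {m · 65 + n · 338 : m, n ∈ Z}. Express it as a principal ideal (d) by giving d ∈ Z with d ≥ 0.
(65, 338) = (13); d = 13

In the PID Z, (a, b) is generated by gcd(a, b). Compute gcd(338, 65) with the extended Euclidean algorithm, tracking rows (r, s, t) with s·338 + t·65 = r:
  row A: (338, 1, 0)   [1·338 + 0·65 = 338]
  row B: (65, 0, 1)   [0·338 + 1·65 = 65]
  338 = 5·65 + 13   → row C = row A − 5·row B = (13, 1, −5)   [check: 1·338 − 5·65 = 13]
  65 = 5·13 + 0   → remainder 0, stop. gcd = 13 (last nonzero row C).
So gcd(65, 338) = 13, with Bézout identity 1·338 − 5·65 = 13. Containment (⊇): the Bézout identity exhibits 13 as an element of (65, 338), giving (13) ⊆ (65, 338). Containment (⊆): since 13 | 65 and 13 | 338 (65 = 13·5, 338 = 13·26), every Z-linear combination of 65 and 338 is divisible by 13, so (65, 338) ⊆ (13). Therefore (65, 338) = (13), d = 13.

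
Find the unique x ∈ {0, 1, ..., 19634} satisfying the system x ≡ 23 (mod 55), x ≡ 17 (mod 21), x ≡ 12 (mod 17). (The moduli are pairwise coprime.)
x ≡ 1508 (mod 19635); the representative in [0, 19635) is 1508

The moduli 55, 21, 17 are pairwise coprime, so by the CRT there is a unique solution mod 55·21·17 = 19635.
Solve by successive substitution. Start with x ≡ 23 (mod 55).
  Combine with x ≡ 17 (mod 21): write x = 23 + 55·t and require 23 + 55·t ≡ 17 (mod 21), i.e. 55·t ≡ 17 − 23 ≡ 15 (mod 21). Since 55^(−1) ≡ 13 (mod 21) (55 ≡ 13 (mod 21)), t ≡ 13·15 ≡ 6 (mod 21). So x ≡ 23 + 55·6 = 353 (mod 1155).
  Combine with x ≡ 12 (mod 17): write x = 353 + 1155·t and require 353 + 1155·t ≡ 12 (mod 17), i.e. 1155·t ≡ 12 − 353 ≡ 16 (mod 17). Since 1155^(−1) ≡ 16 (mod 17) (1155 ≡ 16 (mod 17)), t ≡ 16·16 ≡ 1 (mod 17). So x ≡ 353 + 1155·1 = 1508 (mod 19635).
Unique solution in [0, 19635): x = 1508.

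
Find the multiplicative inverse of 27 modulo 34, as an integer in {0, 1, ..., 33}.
27^(−1) ≡ 29 (mod 34)

Apply the extended Euclidean algorithm to (34, 27), tracking rows (r, s, t) with s·34 + t·27 = r. Each division r_prev = q·r_cur + r_new produces the new row as (previous row) − q·(current row):
  row A: (34, 1, 0)   [1·34 + 0·27 = 34]
  row B: (27, 0, 1)   [0·34 + 1·27 = 27]
  34 = 1·27 + 7   → row C = row A − 1·row B = (7, 1, −1)   [check: 1·34 − 1·27 = 7]
  27 = 3·7 + 6   → row D = row B − 3·row C = (6, −3, 4)   [check: −3·34 + 4·27 = 6]
  7 = 1·6 + 1   → row E = row C − 1·row D = (1, 4, −5)   [check: 4·34 − 5·27 = 1]
  6 = 6·1 + 0   → remainder 0, stop. gcd = 1 (last nonzero row E).
The gcd is 1, so 27 is invertible mod 34. The last nonzero row gives 4·34 − 5·27 = 1, so t = −5. So 27^(−1) ≡ −5 ≡ 29 (mod 34). Verify: 27 · 29 = 783 ≡ 1 (mod 34). ✓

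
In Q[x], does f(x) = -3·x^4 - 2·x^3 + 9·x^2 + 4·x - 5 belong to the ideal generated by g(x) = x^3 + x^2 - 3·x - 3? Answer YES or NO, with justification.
NO

In Q[x] the ideal (g) consists of all multiples of g, so f ∈ (g) iff g | f, i.e. iff the remainder of f on division by g is 0. Divide f by g (g is monic, so eliminate the leading term of the running remainder at each step):
  leading term -3·x^4: subtract (-3·x)·g(x) = -3·x^4 - 3·x^3 + 9·x^2 + 9·x, leaving x^3 - 5·x - 5
  leading term x^3: subtract (1)·g(x) = x^3 + x^2 - 3·x - 3, leaving -x^2 - 2·x - 2
The remainder r(x) = -x^2 - 2·x - 2 ≠ 0 (and deg r < deg g), so g ∤ f, i.e. f ∉ (g).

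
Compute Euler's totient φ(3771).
φ(3771) = 2508

φ is multiplicative, with φ(p^e) = p^e − p^(e−1). Factorise 3771 = 3^2 · 419. Then
  φ(3771) = (3^2 − 3^1) · (419 − 1) = 6 · 418 = 2508.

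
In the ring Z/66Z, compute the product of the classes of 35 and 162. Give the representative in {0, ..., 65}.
60

Reduce the factors first: 162 ≡ 30 (mod 66), so 35 · 162 ≡ 35 · 30 (mod 66). 35 · 30 = 1050. Dividing by 66: 1050 = 15·66 + 60. So (35 · 162) mod 66 = 60.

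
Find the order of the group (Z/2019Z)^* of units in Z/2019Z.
(Z/2019Z)^* consists of the classes a with gcd(a, 2019) = 1, so its order is φ(2019). φ is multiplicative, with φ(p^e) = p^e − p^(e−1). Factorise 2019 = 3 · 673. Then
  φ(2019) = (3 − 1) · (673 − 1) = 2 · 672 = 1344.
Thus |(Z/2019Z)^*| = 1344.

Final answer: |(Z/2019Z)^*| = 1344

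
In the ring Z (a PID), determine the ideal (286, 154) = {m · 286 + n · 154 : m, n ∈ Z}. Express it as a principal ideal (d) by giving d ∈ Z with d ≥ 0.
In the PID Z, (a, b) is generated by gcd(a, b). Compute gcd(286, 154) with the extended Euclidean algorithm, tracking rows (r, s, t) with s·286 + t·154 = r:
  row A: (286, 1, 0)   [1·286 + 0·154 = 286]
  row B: (154, 0, 1)   [0·286 + 1·154 = 154]
  286 = 1·154 + 132   → row C = row A − 1·row B = (132, 1, −1)   [check: 1·286 − 1·154 = 132]
  154 = 1·132 + 22   → row D = row B − 1·row C = (22, −1, 2)   [check: −1·286 + 2·154 = 22]
  132 = 6·22 + 0   → remainder 0, stop. gcd = 22 (last nonzero row D).
So gcd(286, 154) = 22, with Bézout identity −1·286 + 2·154 = 22. Containment (⊇): the Bézout identity exhibits 22 as an element of (286, 154), giving (22) ⊆ (286, 154). Containment (⊆): since 22 | 286 and 22 | 154 (286 = 22·13, 154 = 22·7), every Z-linear combination of 286 and 154 is divisible by 22, so (286, 154) ⊆ (22). Therefore (286, 154) = (22), d = 22.

Final answer: (286, 154) = (22); d = 22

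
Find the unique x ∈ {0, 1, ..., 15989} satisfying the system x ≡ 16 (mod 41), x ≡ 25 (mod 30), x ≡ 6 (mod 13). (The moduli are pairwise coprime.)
x ≡ 4075 (mod 15990); the representative in [0, 15990) is 4075

The moduli 41, 30, 13 are pairwise coprime, so by the CRT there is a unique solution mod 41·30·13 = 15990.
Solve by successive substitution. Start with x ≡ 16 (mod 41).
  Combine with x ≡ 25 (mod 30): write x = 16 + 41·t and require 16 + 41·t ≡ 25 (mod 30), i.e. 41·t ≡ 25 − 16 ≡ 9 (mod 30). Since 41^(−1) ≡ 11 (mod 30) (41 ≡ 11 (mod 30)), t ≡ 11·9 ≡ 9 (mod 30). So x ≡ 16 + 41·9 = 385 (mod 1230).
  Combine with x ≡ 6 (mod 13): write x = 385 + 1230·t and require 385 + 1230·t ≡ 6 (mod 13), i.e. 1230·t ≡ 6 − 385 ≡ 11 (mod 13). Since 1230^(−1) ≡ 5 (mod 13) (1230 ≡ 8 (mod 13)), t ≡ 5·11 ≡ 3 (mod 13). So x ≡ 385 + 1230·3 = 4075 (mod 15990).
Unique solution in [0, 15990): x = 4075.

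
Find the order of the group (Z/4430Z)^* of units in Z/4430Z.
(Z/4430Z)^* consists of the classes a with gcd(a, 4430) = 1, so its order is φ(4430). φ is multiplicative, with φ(p^e) = p^e − p^(e−1). Factorise 4430 = 2 · 5 · 443. Then
  φ(4430) = (2 − 1) · (5 − 1) · (443 − 1) = 1 · 4 · 442 = 1768.
Thus |(Z/4430Z)^*| = 1768.

Final answer: |(Z/4430Z)^*| = 1768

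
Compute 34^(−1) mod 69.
34^(−1) ≡ 67 (mod 69)

Apply the extended Euclidean algorithm to (69, 34), tracking rows (r, s, t) with s·69 + t·34 = r. Each division r_prev = q·r_cur + r_new produces the new row as (previous row) − q·(current row):
  row A: (69, 1, 0)   [1·69 + 0·34 = 69]
  row B: (34, 0, 1)   [0·69 + 1·34 = 34]
  69 = 2·34 + 1   → row C = row A − 2·row B = (1, 1, −2)   [check: 1·69 − 2·34 = 1]
  34 = 34·1 + 0   → remainder 0, stop. gcd = 1 (last nonzero row C).
The gcd is 1, so 34 is invertible mod 69. The last nonzero row gives 1·69 − 2·34 = 1, so t = −2. So 34^(−1) ≡ −2 ≡ 67 (mod 69). Verify: 34 · 67 = 2278 ≡ 1 (mod 69). ✓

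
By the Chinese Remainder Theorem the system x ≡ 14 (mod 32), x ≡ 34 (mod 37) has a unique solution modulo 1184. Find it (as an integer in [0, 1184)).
The moduli 32, 37 are pairwise coprime, so by the CRT there is a unique solution mod 32·37 = 1184.
Solve by successive substitution. Start with x ≡ 14 (mod 32).
  Combine with x ≡ 34 (mod 37): write x = 14 + 32·t and require 14 + 32·t ≡ 34 (mod 37), i.e. 32·t ≡ 34 − 14 ≡ 20 (mod 37). Since 32^(−1) ≡ 22 (mod 37), t ≡ 22·20 ≡ 33 (mod 37). So x ≡ 14 + 32·33 = 1070 (mod 1184).
Unique solution in [0, 1184): x = 1070.

Final answer: x ≡ 1070 (mod 1184); the representative in [0, 1184) is 1070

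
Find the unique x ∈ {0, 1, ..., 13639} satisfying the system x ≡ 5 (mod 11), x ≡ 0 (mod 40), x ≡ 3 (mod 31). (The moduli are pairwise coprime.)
The moduli 11, 40, 31 are pairwise coprime, so by the CRT there is a unique solution mod 11·40·31 = 13640.
Solve by successive substitution. Start with x ≡ 5 (mod 11).
  Combine with x ≡ 0 (mod 40): write x = 5 + 11·t and require 5 + 11·t ≡ 0 (mod 40), i.e. 11·t ≡ 0 − 5 ≡ 35 (mod 40). Since 11^(−1) ≡ 11 (mod 40), t ≡ 11·35 ≡ 25 (mod 40). So x ≡ 5 + 11·25 = 280 (mod 440).
  Combine with x ≡ 3 (mod 31): write x = 280 + 440·t and require 280 + 440·t ≡ 3 (mod 31), i.e. 440·t ≡ 3 − 280 ≡ 2 (mod 31). Since 440^(−1) ≡ 26 (mod 31) (440 ≡ 6 (mod 31)), t ≡ 26·2 ≡ 21 (mod 31). So x ≡ 280 + 440·21 = 9520 (mod 13640).
Unique solution in [0, 13640): x = 9520.

Final answer: x ≡ 9520 (mod 13640); the representative in [0, 13640) is 9520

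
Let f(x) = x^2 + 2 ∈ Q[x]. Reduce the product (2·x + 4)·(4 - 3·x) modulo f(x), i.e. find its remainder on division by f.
a · b ≡ 28 - 4·x (mod f(x))

First multiply in Q[x] without reducing: a · b = -6·x^2 - 4·x + 16. Now divide by f(x) = x^2 + 2, eliminating the leading term at each step:
  leading term -6·x^2: subtract (-6)·f(x) = -6·x^2 - 12, leaving 28 - 4·x
The degree is now < 2, so this is the remainder. Hence a · b ≡ 28 - 4·x in Q[x]/(f).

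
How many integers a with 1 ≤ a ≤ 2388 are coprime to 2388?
792

The number of a ∈ {1, ..., 2388} with gcd(a, 2388) = 1 is by definition Euler's totient φ(2388). φ is multiplicative, with φ(p^e) = p^e − p^(e−1). Factorise 2388 = 2^2 · 3 · 199. Then
  φ(2388) = (2^2 − 2^1) · (3 − 1) · (199 − 1) = 2 · 2 · 198 = 792.
So there are 792 such integers.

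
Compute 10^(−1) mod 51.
10^(−1) ≡ 46 (mod 51)

Apply the extended Euclidean algorithm to (51, 10), tracking rows (r, s, t) with s·51 + t·10 = r. Each division r_prev = q·r_cur + r_new produces the new row as (previous row) − q·(current row):
  row A: (51, 1, 0)   [1·51 + 0·10 = 51]
  row B: (10, 0, 1)   [0·51 + 1·10 = 10]
  51 = 5·10 + 1   → row C = row A − 5·row B = (1, 1, −5)   [check: 1·51 − 5·10 = 1]
  10 = 10·1 + 0   → remainder 0, stop. gcd = 1 (last nonzero row C).
The gcd is 1, so 10 is invertible mod 51. The last nonzero row gives 1·51 − 5·10 = 1, so t = −5. So 10^(−1) ≡ −5 ≡ 46 (mod 51). Verify: 10 · 46 = 460 ≡ 1 (mod 51). ✓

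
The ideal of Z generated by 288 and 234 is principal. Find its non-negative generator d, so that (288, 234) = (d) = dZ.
In the PID Z, (a, b) is generated by gcd(a, b). Compute gcd(288, 234) with the extended Euclidean algorithm, tracking rows (r, s, t) with s·288 + t·234 = r:
  row A: (288, 1, 0)   [1·288 + 0·234 = 288]
  row B: (234, 0, 1)   [0·288 + 1·234 = 234]
  288 = 1·234 + 54   → row C = row A − 1·row B = (54, 1, −1)   [check: 1·288 − 1·234 = 54]
  234 = 4·54 + 18   → row D = row B − 4·row C = (18, −4, 5)   [check: −4·288 + 5·234 = 18]
  54 = 3·18 + 0   → remainder 0, stop. gcd = 18 (last nonzero row D).
So gcd(288, 234) = 18, with Bézout identity −4·288 + 5·234 = 18. Containment (⊇): the Bézout identity exhibits 18 as an element of (288, 234), giving (18) ⊆ (288, 234). Containment (⊆): since 18 | 288 and 18 | 234 (288 = 18·16, 234 = 18·13), every Z-linear combination of 288 and 234 is divisible by 18, so (288, 234) ⊆ (18). Therefore (288, 234) = (18), d = 18.

Final answer: (288, 234) = (18); d = 18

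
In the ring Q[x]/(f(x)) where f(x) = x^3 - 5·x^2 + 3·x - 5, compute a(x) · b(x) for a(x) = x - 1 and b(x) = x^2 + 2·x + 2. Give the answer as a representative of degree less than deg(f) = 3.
First multiply in Q[x] without reducing: a · b = x^3 + x^2 - 2. Now divide by f(x) = x^3 - 5·x^2 + 3·x - 5, eliminating the leading term at each step:
  leading term x^3: subtract (1)·f(x) = x^3 - 5·x^2 + 3·x - 5, leaving 6·x^2 - 3·x + 3
The degree is now < 3, so this is the remainder. Hence a · b ≡ 6·x^2 - 3·x + 3 in Q[x]/(f).

Final answer: a · b ≡ 6·x^2 - 3·x + 3 (mod f(x))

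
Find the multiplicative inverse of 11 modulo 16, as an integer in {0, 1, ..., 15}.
Apply the extended Euclidean algorithm to (16, 11), tracking rows (r, s, t) with s·16 + t·11 = r. Each division r_prev = q·r_cur + r_new produces the new row as (previous row) − q·(current row):
  row A: (16, 1, 0)   [1·16 + 0·11 = 16]
  row B: (11, 0, 1)   [0·16 + 1·11 = 11]
  16 = 1·11 + 5   → row C = row A − 1·row B = (5, 1, −1)   [check: 1·16 − 1·11 = 5]
  11 = 2·5 + 1   → row D = row B − 2·row C = (1, −2, 3)   [check: −2·16 + 3·11 = 1]
  5 = 5·1 + 0   → remainder 0, stop. gcd = 1 (last nonzero row D).
The gcd is 1, so 11 is invertible mod 16. The last nonzero row gives −2·16 + 3·11 = 1, so t = 3. So 11^(−1) ≡ 3 (mod 16). Verify: 11 · 3 = 33 ≡ 1 (mod 16). ✓

Final answer: 11^(−1) ≡ 3 (mod 16)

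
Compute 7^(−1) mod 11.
Apply the extended Euclidean algorithm to (11, 7), tracking rows (r, s, t) with s·11 + t·7 = r. Each division r_prev = q·r_cur + r_new produces the new row as (previous row) − q·(current row):
  row A: (11, 1, 0)   [1·11 + 0·7 = 11]
  row B: (7, 0, 1)   [0·11 + 1·7 = 7]
  11 = 1·7 + 4   → row C = row A − 1·row B = (4, 1, −1)   [check: 1·11 − 1·7 = 4]
  7 = 1·4 + 3   → row D = row B − 1·row C = (3, −1, 2)   [check: −1·11 + 2·7 = 3]
  4 = 1·3 + 1   → row E = row C − 1·row D = (1, 2, −3)   [check: 2·11 − 3·7 = 1]
  3 = 3·1 + 0   → remainder 0, stop. gcd = 1 (last nonzero row E).
The gcd is 1, so 7 is invertible mod 11. The last nonzero row gives 2·11 − 3·7 = 1, so t = −3. So 7^(−1) ≡ −3 ≡ 8 (mod 11). Verify: 7 · 8 = 56 ≡ 1 (mod 11). ✓

Final answer: 7^(−1) ≡ 8 (mod 11)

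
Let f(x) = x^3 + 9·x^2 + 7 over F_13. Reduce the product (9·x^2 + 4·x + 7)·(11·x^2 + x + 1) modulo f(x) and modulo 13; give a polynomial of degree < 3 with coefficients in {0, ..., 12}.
Multiply as integer polynomials: a · b = 99·x^4 + 53·x^3 + 90·x^2 + 11·x + 7. Reducing coefficients mod 13: a · b ≡ 8·x^4 + x^3 + 12·x^2 + 11·x + 7. Now divide by f(x) = x^3 + 9·x^2 + 7 in F_13[x], eliminating the leading term at each step:
  leading term 8·x^4: subtract (8·x)·f(x) = 8·x^4 + 7·x^3 + 4·x, leaving 7·x^3 + 12·x^2 + 7·x + 7 (coefficients mod 13)
  leading term 7·x^3: subtract (7)·f(x) = 7·x^3 + 11·x^2 + 10, leaving x^2 + 7·x + 10 (coefficients mod 13)
The degree is now < 3, so this is the remainder. Hence a · b ≡ x^2 + 7·x + 10 in F_13[x]/(f).

Final answer: a · b ≡ x^2 + 7·x + 10 (mod f(x))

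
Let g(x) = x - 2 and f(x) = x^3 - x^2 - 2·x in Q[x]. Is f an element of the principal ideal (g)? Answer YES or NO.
In Q[x] the ideal (g) consists of all multiples of g, so f ∈ (g) iff g | f, i.e. iff the remainder of f on division by g is 0. Divide f by g (g is monic, so eliminate the leading term of the running remainder at each step):
  leading term x^3: subtract (x^2)·g(x) = x^3 - 2·x^2, leaving x^2 - 2·x
  leading term x^2: subtract (x)·g(x) = x^2 - 2·x, leaving 0
The remainder is 0, so f(x) = g(x) · h(x) with h(x) = x^2 + x. Hence g | f, i.e. f ∈ (g).

Final answer: YES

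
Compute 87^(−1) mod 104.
Apply the extended Euclidean algorithm to (104, 87), tracking rows (r, s, t) with s·104 + t·87 = r. Each division r_prev = q·r_cur + r_new produces the new row as (previous row) − q·(current row):
  row A: (104, 1, 0)   [1·104 + 0·87 = 104]
  row B: (87, 0, 1)   [0·104 + 1·87 = 87]
  104 = 1·87 + 17   → row C = row A − 1·row B = (17, 1, −1)   [check: 1·104 − 1·87 = 17]
  87 = 5·17 + 2   → row D = row B − 5·row C = (2, −5, 6)   [check: −5·104 + 6·87 = 2]
  17 = 8·2 + 1   → row E = row C − 8·row D = (1, 41, −49)   [check: 41·104 − 49·87 = 1]
  2 = 2·1 + 0   → remainder 0, stop. gcd = 1 (last nonzero row E).
The gcd is 1, so 87 is invertible mod 104. The last nonzero row gives 41·104 − 49·87 = 1, so t = −49. So 87^(−1) ≡ −49 ≡ 55 (mod 104). Verify: 87 · 55 = 4785 ≡ 1 (mod 104). ✓

Final answer: 87^(−1) ≡ 55 (mod 104)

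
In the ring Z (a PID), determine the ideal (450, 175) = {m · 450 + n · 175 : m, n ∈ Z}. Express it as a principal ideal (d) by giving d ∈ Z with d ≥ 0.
(450, 175) = (25); d = 25

In the PID Z, (a, b) is generated by gcd(a, b). Compute gcd(450, 175) with the extended Euclidean algorithm, tracking rows (r, s, t) with s·450 + t·175 = r:
  row A: (450, 1, 0)   [1·450 + 0·175 = 450]
  row B: (175, 0, 1)   [0·450 + 1·175 = 175]
  450 = 2·175 + 100   → row C = row A − 2·row B = (100, 1, −2)   [check: 1·450 − 2·175 = 100]
  175 = 1·100 + 75   → row D = row B − 1·row C = (75, −1, 3)   [check: −1·450 + 3·175 = 75]
  100 = 1·75 + 25   → row E = row C − 1·row D = (25, 2, −5)   [check: 2·450 − 5·175 = 25]
  75 = 3·25 + 0   → remainder 0, stop. gcd = 25 (last nonzero row E).
So gcd(450, 175) = 25, with Bézout identity 2·450 − 5·175 = 25. Containment (⊇): the Bézout identity exhibits 25 as an element of (450, 175), giving (25) ⊆ (450, 175). Containment (⊆): since 25 | 450 and 25 | 175 (450 = 25·18, 175 = 25·7), every Z-linear combination of 450 and 175 is divisible by 25, so (450, 175) ⊆ (25). Therefore (450, 175) = (25), d = 25.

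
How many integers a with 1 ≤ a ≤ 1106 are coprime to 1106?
The number of a ∈ {1, ..., 1106} with gcd(a, 1106) = 1 is by definition Euler's totient φ(1106). φ is multiplicative, with φ(p^e) = p^e − p^(e−1). Factorise 1106 = 2 · 7 · 79. Then
  φ(1106) = (2 − 1) · (7 − 1) · (79 − 1) = 1 · 6 · 78 = 468.
So there are 468 such integers.

Final answer: 468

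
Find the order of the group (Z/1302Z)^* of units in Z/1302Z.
(Z/1302Z)^* consists of the classes a with gcd(a, 1302) = 1, so its order is φ(1302). φ is multiplicative, with φ(p^e) = p^e − p^(e−1). Factorise 1302 = 2 · 3 · 7 · 31. Then
  φ(1302) = (2 − 1) · (3 − 1) · (7 − 1) · (31 − 1) = 1 · 2 · 6 · 30 = 360.
Thus |(Z/1302Z)^*| = 360.

Final answer: |(Z/1302Z)^*| = 360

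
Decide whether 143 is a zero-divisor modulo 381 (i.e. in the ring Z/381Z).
gcd(143, 381) = 1, so 143 is a unit in Z/381Z (it has a multiplicative inverse). A unit cannot be a zero-divisor: if 143·b ≡ 0 then multiplying both sides by 143^(−1) gives b ≡ 0. So 143 is not a zero-divisor.

Final answer: NO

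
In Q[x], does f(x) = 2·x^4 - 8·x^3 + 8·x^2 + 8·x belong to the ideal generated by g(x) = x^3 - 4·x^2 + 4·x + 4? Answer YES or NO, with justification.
In Q[x] the ideal (g) consists of all multiples of g, so f ∈ (g) iff g | f, i.e. iff the remainder of f on division by g is 0. Divide f by g (g is monic, so eliminate the leading term of the running remainder at each step):
  leading term 2·x^4: subtract (2·x)·g(x) = 2·x^4 - 8·x^3 + 8·x^2 + 8·x, leaving 0
The remainder is 0, so f(x) = g(x) · h(x) with h(x) = 2·x. Hence g | f, i.e. f ∈ (g).

Final answer: YES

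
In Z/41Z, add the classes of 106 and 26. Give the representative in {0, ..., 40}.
Reduce the summands first: 106 ≡ 24 (mod 41), so 106 + 26 ≡ 24 + 26 (mod 41). 24 + 26 = 50; 50 = 1·41 + 9, so (106 + 26) mod 41 = 9.

Final answer: 9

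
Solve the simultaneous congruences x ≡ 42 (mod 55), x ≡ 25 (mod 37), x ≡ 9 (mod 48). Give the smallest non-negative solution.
The moduli 55, 37, 48 are pairwise coprime, so by the CRT there is a unique solution mod 55·37·48 = 97680.
Solve by successive substitution. Start with x ≡ 42 (mod 55).
  Combine with x ≡ 25 (mod 37): write x = 42 + 55·t and require 42 + 55·t ≡ 25 (mod 37), i.e. 55·t ≡ 25 − 42 ≡ 20 (mod 37). Since 55^(−1) ≡ 35 (mod 37) (55 ≡ 18 (mod 37)), t ≡ 35·20 ≡ 34 (mod 37). So x ≡ 42 + 55·34 = 1912 (mod 2035).
  Combine with x ≡ 9 (mod 48): write x = 1912 + 2035·t and require 1912 + 2035·t ≡ 9 (mod 48), i.e. 2035·t ≡ 9 − 1912 ≡ 17 (mod 48). Since 2035^(−1) ≡ 43 (mod 48) (2035 ≡ 19 (mod 48)), t ≡ 43·17 ≡ 11 (mod 48). So x ≡ 1912 + 2035·11 = 24297 (mod 97680).
Unique solution in [0, 97680): x = 24297.

Final answer: x ≡ 24297 (mod 97680); the representative in [0, 97680) is 24297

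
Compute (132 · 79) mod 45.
Reduce the factors first: 132 ≡ 42, 79 ≡ 34 (mod 45), so 132 · 79 ≡ 42 · 34 (mod 45). 42 · 34 = 1428. Dividing by 45: 1428 = 31·45 + 33. So (132 · 79) mod 45 = 33.

Final answer: 33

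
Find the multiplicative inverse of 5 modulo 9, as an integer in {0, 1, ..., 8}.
5^(−1) ≡ 2 (mod 9)

Apply the extended Euclidean algorithm to (9, 5), tracking rows (r, s, t) with s·9 + t·5 = r. Each division r_prev = q·r_cur + r_new produces the new row as (previous row) − q·(current row):
  row A: (9, 1, 0)   [1·9 + 0·5 = 9]
  row B: (5, 0, 1)   [0·9 + 1·5 = 5]
  9 = 1·5 + 4   → row C = row A − 1·row B = (4, 1, −1)   [check: 1·9 − 1·5 = 4]
  5 = 1·4 + 1   → row D = row B − 1·row C = (1, −1, 2)   [check: −1·9 + 2·5 = 1]
  4 = 4·1 + 0   → remainder 0, stop. gcd = 1 (last nonzero row D).
The gcd is 1, so 5 is invertible mod 9. The last nonzero row gives −1·9 + 2·5 = 1, so t = 2. So 5^(−1) ≡ 2 (mod 9). Verify: 5 · 2 = 10 ≡ 1 (mod 9). ✓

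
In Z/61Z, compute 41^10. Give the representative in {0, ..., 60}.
1

Use repeated squaring. Binary(10) = 1010. Walk through the bits of the exponent 10 left-to-right: at each bit after the leading one, square the running value, then multiply by 41 if the bit is 1 (always reducing mod 61):
  bit 1 = 1 (leading): start with 41.
  bit 2 = 0: square 41^2 = 1681 ≡ 34 (mod 61).
  bit 3 = 1: square 34^2 = 1156 ≡ 58; bit is 1, so multiply 58·41 = 2378 ≡ 60 (mod 61).
  bit 4 = 0: square 60^2 = 3600 ≡ 1 (mod 61).
Final value: 41^10 ≡ 1 (mod 61).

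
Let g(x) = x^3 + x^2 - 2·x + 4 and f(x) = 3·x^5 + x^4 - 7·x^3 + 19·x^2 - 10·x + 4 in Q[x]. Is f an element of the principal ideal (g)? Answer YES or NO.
NO

In Q[x] the ideal (g) consists of all multiples of g, so f ∈ (g) iff g | f, i.e. iff the remainder of f on division by g is 0. Divide f by g (g is monic, so eliminate the leading term of the running remainder at each step):
  leading term 3·x^5: subtract (3·x^2)·g(x) = 3·x^5 + 3·x^4 - 6·x^3 + 12·x^2, leaving -2·x^4 - x^3 + 7·x^2 - 10·x + 4
  leading term -2·x^4: subtract (-2·x)·g(x) = -2·x^4 - 2·x^3 + 4·x^2 - 8·x, leaving x^3 + 3·x^2 - 2·x + 4
  leading term x^3: subtract (1)·g(x) = x^3 + x^2 - 2·x + 4, leaving 2·x^2
The remainder r(x) = 2·x^2 ≠ 0 (and deg r < deg g), so g ∤ f, i.e. f ∉ (g).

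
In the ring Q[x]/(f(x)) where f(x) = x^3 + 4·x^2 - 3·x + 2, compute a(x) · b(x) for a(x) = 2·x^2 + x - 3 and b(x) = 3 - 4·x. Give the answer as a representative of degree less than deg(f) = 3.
a · b ≡ 34·x^2 - 9·x + 7 (mod f(x))

First multiply in Q[x] without reducing: a · b = -8·x^3 + 2·x^2 + 15·x - 9. Now divide by f(x) = x^3 + 4·x^2 - 3·x + 2, eliminating the leading term at each step:
  leading term -8·x^3: subtract (-8)·f(x) = -8·x^3 - 32·x^2 + 24·x - 16, leaving 34·x^2 - 9·x + 7
The degree is now < 3, so this is the remainder. Hence a · b ≡ 34·x^2 - 9·x + 7 in Q[x]/(f).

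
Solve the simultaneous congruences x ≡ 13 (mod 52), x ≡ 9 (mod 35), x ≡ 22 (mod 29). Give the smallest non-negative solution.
x ≡ 45929 (mod 52780); the representative in [0, 52780) is 45929

The moduli 52, 35, 29 are pairwise coprime, so by the CRT there is a unique solution mod 52·35·29 = 52780.
Solve by successive substitution. Start with x ≡ 13 (mod 52).
  Combine with x ≡ 9 (mod 35): write x = 13 + 52·t and require 13 + 52·t ≡ 9 (mod 35), i.e. 52·t ≡ 9 − 13 ≡ 31 (mod 35). Since 52^(−1) ≡ 33 (mod 35) (52 ≡ 17 (mod 35)), t ≡ 33·31 ≡ 8 (mod 35). So x ≡ 13 + 52·8 = 429 (mod 1820).
  Combine with x ≡ 22 (mod 29): write x = 429 + 1820·t and require 429 + 1820·t ≡ 22 (mod 29), i.e. 1820·t ≡ 22 − 429 ≡ 28 (mod 29). Since 1820^(−1) ≡ 4 (mod 29) (1820 ≡ 22 (mod 29)), t ≡ 4·28 ≡ 25 (mod 29). So x ≡ 429 + 1820·25 = 45929 (mod 52780).
Unique solution in [0, 52780): x = 45929.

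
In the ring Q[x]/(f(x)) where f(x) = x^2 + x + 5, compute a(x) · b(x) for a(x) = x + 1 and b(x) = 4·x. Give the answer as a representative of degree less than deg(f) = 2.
First multiply in Q[x] without reducing: a · b = 4·x^2 + 4·x. Now divide by f(x) = x^2 + x + 5, eliminating the leading term at each step:
  leading term 4·x^2: subtract (4)·f(x) = 4·x^2 + 4·x + 20, leaving -20
The degree is now < 2, so this is the remainder. Hence a · b ≡ -20 in Q[x]/(f).

Final answer: a · b ≡ -20 (mod f(x))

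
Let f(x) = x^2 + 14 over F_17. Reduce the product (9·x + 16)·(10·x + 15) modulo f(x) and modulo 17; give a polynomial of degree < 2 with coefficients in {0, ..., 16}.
Multiply as integer polynomials: a · b = 90·x^2 + 295·x + 240. Reducing coefficients mod 17: a · b ≡ 5·x^2 + 6·x + 2. Now divide by f(x) = x^2 + 14 in F_17[x], eliminating the leading term at each step:
  leading term 5·x^2: subtract (5)·f(x) = 5·x^2 + 2, leaving 6·x (coefficients mod 17)
The degree is now < 2, so this is the remainder. Hence a · b ≡ 6·x in F_17[x]/(f).

Final answer: a · b ≡ 6·x (mod f(x))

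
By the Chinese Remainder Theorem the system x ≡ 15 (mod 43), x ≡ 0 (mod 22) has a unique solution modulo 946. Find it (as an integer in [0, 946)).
The moduli 43, 22 are pairwise coprime, so by the CRT there is a unique solution mod 43·22 = 946.
Solve by successive substitution. Start with x ≡ 15 (mod 43).
  Combine with x ≡ 0 (mod 22): write x = 15 + 43·t and require 15 + 43·t ≡ 0 (mod 22), i.e. 43·t ≡ 0 − 15 ≡ 7 (mod 22). Since 43^(−1) ≡ 21 (mod 22) (43 ≡ 21 (mod 22)), t ≡ 21·7 ≡ 15 (mod 22). So x ≡ 15 + 43·15 = 660 (mod 946).
Unique solution in [0, 946): x = 660.

Final answer: x ≡ 660 (mod 946); the representative in [0, 946) is 660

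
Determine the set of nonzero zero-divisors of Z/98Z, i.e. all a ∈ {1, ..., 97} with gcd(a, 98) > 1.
An element a ∈ Z/98Z (with a ≠ 0) is a zero-divisor iff gcd(a, 98) > 1 (because a is a unit precisely when gcd(a, n) = 1, and in Z/nZ every nonzero, non-unit element is a zero-divisor). Scan a = 1, ..., 97 and keep those with gcd(a, 98) > 1:
  gcd(2, 98) = 2, gcd(4, 98) = 2, gcd(6, 98) = 2, gcd(7, 98) = 7, gcd(8, 98) = 2, gcd(10, 98) = 2, gcd(12, 98) = 2, gcd(14, 98) = 14, gcd(16, 98) = 2, gcd(18, 98) = 2, gcd(20, 98) = 2, gcd(21, 98) = 7, gcd(22, 98) = 2, gcd(24, 98) = 2, gcd(26, 98) = 2, gcd(28, 98) = 14, gcd(30, 98) = 2, gcd(32, 98) = 2, gcd(34, 98) = 2, gcd(35, 98) = 7, gcd(36, 98) = 2, gcd(38, 98) = 2, gcd(40, 98) = 2, gcd(42, 98) = 14, gcd(44, 98) = 2, gcd(46, 98) = 2, gcd(48, 98) = 2, gcd(49, 98) = 49, gcd(50, 98) = 2, gcd(52, 98) = 2, gcd(54, 98) = 2, gcd(56, 98) = 14, gcd(58, 98) = 2, gcd(60, 98) = 2, gcd(62, 98) = 2, gcd(63, 98) = 7, gcd(64, 98) = 2, gcd(66, 98) = 2, gcd(68, 98) = 2, gcd(70, 98) = 14, gcd(72, 98) = 2, gcd(74, 98) = 2, gcd(76, 98) = 2, gcd(77, 98) = 7, gcd(78, 98) = 2, gcd(80, 98) = 2, gcd(82, 98) = 2, gcd(84, 98) = 14, gcd(86, 98) = 2, gcd(88, 98) = 2, gcd(90, 98) = 2, gcd(91, 98) = 7, gcd(92, 98) = 2, gcd(94, 98) = 2, gcd(96, 98) = 2.
All other a ∈ {1, ..., 97} have gcd(a, 98) = 1 and are units. So the nonzero zero-divisors are exactly the 55 values of a appearing in this scan.

Final answer: nonzero zero-divisors of Z/98Z = {2, 4, 6, 7, 8, 10, 12, 14, 16, 18, 20, 21, 22, 24, 26, 28, 30, 32, 34, 35, 36, 38, 40, 42, 44, 46, 48, 49, 50, 52, 54, 56, 58, 60, 62, 63, 64, 66, 68, 70, 72, 74, 76, 77, 78, 80, 82, 84, 86, 88, 90, 91, 92, 94, 96}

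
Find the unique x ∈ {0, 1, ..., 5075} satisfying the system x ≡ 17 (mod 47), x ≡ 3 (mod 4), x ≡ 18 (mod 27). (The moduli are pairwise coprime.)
x ≡ 2367 (mod 5076); the representative in [0, 5076) is 2367

The moduli 47, 4, 27 are pairwise coprime, so by the CRT there is a unique solution mod 47·4·27 = 5076.
Solve by successive substitution. Start with x ≡ 17 (mod 47).
  Combine with x ≡ 3 (mod 4): write x = 17 + 47·t and require 17 + 47·t ≡ 3 (mod 4), i.e. 47·t ≡ 3 − 17 ≡ 2 (mod 4). Since 47^(−1) ≡ 3 (mod 4) (47 ≡ 3 (mod 4)), t ≡ 3·2 ≡ 2 (mod 4). So x ≡ 17 + 47·2 = 111 (mod 188).
  Combine with x ≡ 18 (mod 27): write x = 111 + 188·t and require 111 + 188·t ≡ 18 (mod 27), i.e. 188·t ≡ 18 − 111 ≡ 15 (mod 27). Since 188^(−1) ≡ 26 (mod 27) (188 ≡ 26 (mod 27)), t ≡ 26·15 ≡ 12 (mod 27). So x ≡ 111 + 188·12 = 2367 (mod 5076).
Unique solution in [0, 5076): x = 2367.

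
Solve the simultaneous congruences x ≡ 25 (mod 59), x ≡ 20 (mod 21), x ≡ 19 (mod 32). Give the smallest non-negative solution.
The moduli 59, 21, 32 are pairwise coprime, so by the CRT there is a unique solution mod 59·21·32 = 39648.
Solve by successive substitution. Start with x ≡ 25 (mod 59).
  Combine with x ≡ 20 (mod 21): write x = 25 + 59·t and require 25 + 59·t ≡ 20 (mod 21), i.e. 59·t ≡ 20 − 25 ≡ 16 (mod 21). Since 59^(−1) ≡ 5 (mod 21) (59 ≡ 17 (mod 21)), t ≡ 5·16 ≡ 17 (mod 21). So x ≡ 25 + 59·17 = 1028 (mod 1239).
  Combine with x ≡ 19 (mod 32): write x = 1028 + 1239·t and require 1028 + 1239·t ≡ 19 (mod 32), i.e. 1239·t ≡ 19 − 1028 ≡ 15 (mod 32). Since 1239^(−1) ≡ 7 (mod 32) (1239 ≡ 23 (mod 32)), t ≡ 7·15 ≡ 9 (mod 32). So x ≡ 1028 + 1239·9 = 12179 (mod 39648).
Unique solution in [0, 39648): x = 12179.

Final answer: x ≡ 12179 (mod 39648); the representative in [0, 39648) is 12179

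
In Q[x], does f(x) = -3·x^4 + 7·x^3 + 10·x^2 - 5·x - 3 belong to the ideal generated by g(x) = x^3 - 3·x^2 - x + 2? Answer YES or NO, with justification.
In Q[x] the ideal (g) consists of all multiples of g, so f ∈ (g) iff g | f, i.e. iff the remainder of f on division by g is 0. Divide f by g (g is monic, so eliminate the leading term of the running remainder at each step):
  leading term -3·x^4: subtract (-3·x)·g(x) = -3·x^4 + 9·x^3 + 3·x^2 - 6·x, leaving -2·x^3 + 7·x^2 + x - 3
  leading term -2·x^3: subtract (-2)·g(x) = -2·x^3 + 6·x^2 + 2·x - 4, leaving x^2 - x + 1
The remainder r(x) = x^2 - x + 1 ≠ 0 (and deg r < deg g), so g ∤ f, i.e. f ∉ (g).

Final answer: NO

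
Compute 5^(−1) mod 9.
Apply the extended Euclidean algorithm to (9, 5), tracking rows (r, s, t) with s·9 + t·5 = r. Each division r_prev = q·r_cur + r_new produces the new row as (previous row) − q·(current row):
  row A: (9, 1, 0)   [1·9 + 0·5 = 9]
  row B: (5, 0, 1)   [0·9 + 1·5 = 5]
  9 = 1·5 + 4   → row C = row A − 1·row B = (4, 1, −1)   [check: 1·9 − 1·5 = 4]
  5 = 1·4 + 1   → row D = row B − 1·row C = (1, −1, 2)   [check: −1·9 + 2·5 = 1]
  4 = 4·1 + 0   → remainder 0, stop. gcd = 1 (last nonzero row D).
The gcd is 1, so 5 is invertible mod 9. The last nonzero row gives −1·9 + 2·5 = 1, so t = 2. So 5^(−1) ≡ 2 (mod 9). Verify: 5 · 2 = 10 ≡ 1 (mod 9). ✓

Final answer: 5^(−1) ≡ 2 (mod 9)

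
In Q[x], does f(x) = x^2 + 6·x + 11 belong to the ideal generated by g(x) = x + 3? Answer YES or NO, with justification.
In Q[x] the ideal (g) consists of all multiples of g, so f ∈ (g) iff g | f, i.e. iff the remainder of f on division by g is 0. Divide f by g (g is monic, so eliminate the leading term of the running remainder at each step):
  leading term x^2: subtract (x)·g(x) = x^2 + 3·x, leaving 3·x + 11
  leading term 3·x: subtract (3)·g(x) = 3·x + 9, leaving 2
The remainder r(x) = 2 ≠ 0 (and deg r < deg g), so g ∤ f, i.e. f ∉ (g).

Final answer: NO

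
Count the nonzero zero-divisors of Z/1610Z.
In Z/1610Z each nonzero element is either a unit (gcd with 1610 is 1) or a zero-divisor (gcd > 1). The number of units is φ(1610): factorise 1610 = 2 · 5 · 7 · 23, so φ(1610) = (2 − 1) · (5 − 1) · (7 − 1) · (23 − 1) = 1 · 4 · 6 · 22 = 528. The nonzero elements number 1610 − 1 = 1609. Hence the nonzero zero-divisors number 1609 − 528 = 1081.

Final answer: Z/1610Z has 1081 nonzero zero-divisors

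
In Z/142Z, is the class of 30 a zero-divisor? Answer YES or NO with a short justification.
YES

gcd(30, 142) = 2 > 1, so 30 is not a unit in Z/142Z. In Z/nZ every nonzero non-unit is a zero-divisor: explicitly, take b = 142/gcd = 71 ≠ 0 (mod 142); then 30·71 = 2130 = 15·142, i.e. 30·71 ≡ 0 (mod 142). So 30 is a zero-divisor.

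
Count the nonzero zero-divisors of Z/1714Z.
In Z/1714Z each nonzero element is either a unit (gcd with 1714 is 1) or a zero-divisor (gcd > 1). The number of units is φ(1714): factorise 1714 = 2 · 857, so φ(1714) = (2 − 1) · (857 − 1) = 1 · 856 = 856. The nonzero elements number 1714 − 1 = 1713. Hence the nonzero zero-divisors number 1713 − 856 = 857.

Final answer: Z/1714Z has 857 nonzero zero-divisors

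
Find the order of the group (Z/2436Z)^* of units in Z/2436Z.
|(Z/2436Z)^*| = 672

(Z/2436Z)^* consists of the classes a with gcd(a, 2436) = 1, so its order is φ(2436). φ is multiplicative, with φ(p^e) = p^e − p^(e−1). Factorise 2436 = 2^2 · 3 · 7 · 29. Then
  φ(2436) = (2^2 − 2^1) · (3 − 1) · (7 − 1) · (29 − 1) = 2 · 2 · 6 · 28 = 672.
Thus |(Z/2436Z)^*| = 672.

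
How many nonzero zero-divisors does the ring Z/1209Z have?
In Z/1209Z each nonzero element is either a unit (gcd with 1209 is 1) or a zero-divisor (gcd > 1). The number of units is φ(1209): factorise 1209 = 3 · 13 · 31, so φ(1209) = (3 − 1) · (13 − 1) · (31 − 1) = 2 · 12 · 30 = 720. The nonzero elements number 1209 − 1 = 1208. Hence the nonzero zero-divisors number 1208 − 720 = 488.

Final answer: Z/1209Z has 488 nonzero zero-divisors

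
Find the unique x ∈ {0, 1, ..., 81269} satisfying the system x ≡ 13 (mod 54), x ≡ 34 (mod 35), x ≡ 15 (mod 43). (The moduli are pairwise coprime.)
The moduli 54, 35, 43 are pairwise coprime, so by the CRT there is a unique solution mod 54·35·43 = 81270.
Solve by successive substitution. Start with x ≡ 13 (mod 54).
  Combine with x ≡ 34 (mod 35): write x = 13 + 54·t and require 13 + 54·t ≡ 34 (mod 35), i.e. 54·t ≡ 34 − 13 ≡ 21 (mod 35). Since 54^(−1) ≡ 24 (mod 35) (54 ≡ 19 (mod 35)), t ≡ 24·21 ≡ 14 (mod 35). So x ≡ 13 + 54·14 = 769 (mod 1890).
  Combine with x ≡ 15 (mod 43): write x = 769 + 1890·t and require 769 + 1890·t ≡ 15 (mod 43), i.e. 1890·t ≡ 15 − 769 ≡ 20 (mod 43). Since 1890^(−1) ≡ 21 (mod 43) (1890 ≡ 41 (mod 43)), t ≡ 21·20 ≡ 33 (mod 43). So x ≡ 769 + 1890·33 = 63139 (mod 81270).
Unique solution in [0, 81270): x = 63139.

Final answer: x ≡ 63139 (mod 81270); the representative in [0, 81270) is 63139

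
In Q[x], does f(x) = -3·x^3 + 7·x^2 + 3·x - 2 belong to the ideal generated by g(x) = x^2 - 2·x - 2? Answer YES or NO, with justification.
In Q[x] the ideal (g) consists of all multiples of g, so f ∈ (g) iff g | f, i.e. iff the remainder of f on division by g is 0. Divide f by g (g is monic, so eliminate the leading term of the running remainder at each step):
  leading term -3·x^3: subtract (-3·x)·g(x) = -3·x^3 + 6·x^2 + 6·x, leaving x^2 - 3·x - 2
  leading term x^2: subtract (1)·g(x) = x^2 - 2·x - 2, leaving -x
The remainder r(x) = -x ≠ 0 (and deg r < deg g), so g ∤ f, i.e. f ∉ (g).

Final answer: NO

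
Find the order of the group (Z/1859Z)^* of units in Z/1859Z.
(Z/1859Z)^* consists of the classes a with gcd(a, 1859) = 1, so its order is φ(1859). φ is multiplicative, with φ(p^e) = p^e − p^(e−1). Factorise 1859 = 11 · 13^2. Then
  φ(1859) = (11 − 1) · (13^2 − 13^1) = 10 · 156 = 1560.
Thus |(Z/1859Z)^*| = 1560.

Final answer: |(Z/1859Z)^*| = 1560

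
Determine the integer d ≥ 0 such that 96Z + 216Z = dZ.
(96, 216) = (24); d = 24

In the PID Z, (a, b) is generated by gcd(a, b). Compute gcd(216, 96) with the extended Euclidean algorithm, tracking rows (r, s, t) with s·216 + t·96 = r:
  row A: (216, 1, 0)   [1·216 + 0·96 = 216]
  row B: (96, 0, 1)   [0·216 + 1·96 = 96]
  216 = 2·96 + 24   → row C = row A − 2·row B = (24, 1, −2)   [check: 1·216 − 2·96 = 24]
  96 = 4·24 + 0   → remainder 0, stop. gcd = 24 (last nonzero row C).
So gcd(96, 216) = 24, with Bézout identity 1·216 − 2·96 = 24. Containment (⊇): the Bézout identity exhibits 24 as an element of (96, 216), giving (24) ⊆ (96, 216). Containment (⊆): since 24 | 96 and 24 | 216 (96 = 24·4, 216 = 24·9), every Z-linear combination of 96 and 216 is divisible by 24, so (96, 216) ⊆ (24). Therefore (96, 216) = (24), d = 24.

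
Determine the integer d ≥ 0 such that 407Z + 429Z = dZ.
In the PID Z, (a, b) is generated by gcd(a, b). Compute gcd(429, 407) with the extended Euclidean algorithm, tracking rows (r, s, t) with s·429 + t·407 = r:
  row A: (429, 1, 0)   [1·429 + 0·407 = 429]
  row B: (407, 0, 1)   [0·429 + 1·407 = 407]
  429 = 1·407 + 22   → row C = row A − 1·row B = (22, 1, −1)   [check: 1·429 − 1·407 = 22]
  407 = 18·22 + 11   → row D = row B − 18·row C = (11, −18, 19)   [check: −18·429 + 19·407 = 11]
  22 = 2·11 + 0   → remainder 0, stop. gcd = 11 (last nonzero row D).
So gcd(407, 429) = 11, with Bézout identity −18·429 + 19·407 = 11. Containment (⊇): the Bézout identity exhibits 11 as an element of (407, 429), giving (11) ⊆ (407, 429). Containment (⊆): since 11 | 407 and 11 | 429 (407 = 11·37, 429 = 11·39), every Z-linear combination of 407 and 429 is divisible by 11, so (407, 429) ⊆ (11). Therefore (407, 429) = (11), d = 11.

Final answer: (407, 429) = (11); d = 11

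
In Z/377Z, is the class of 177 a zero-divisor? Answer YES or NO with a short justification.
gcd(177, 377) = 1, so 177 is a unit in Z/377Z (it has a multiplicative inverse). A unit cannot be a zero-divisor: if 177·b ≡ 0 then multiplying both sides by 177^(−1) gives b ≡ 0. So 177 is not a zero-divisor.

Final answer: NO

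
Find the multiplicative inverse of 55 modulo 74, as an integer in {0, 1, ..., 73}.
Apply the extended Euclidean algorithm to (74, 55), tracking rows (r, s, t) with s·74 + t·55 = r. Each division r_prev = q·r_cur + r_new produces the new row as (previous row) − q·(current row):
  row A: (74, 1, 0)   [1·74 + 0·55 = 74]
  row B: (55, 0, 1)   [0·74 + 1·55 = 55]
  74 = 1·55 + 19   → row C = row A − 1·row B = (19, 1, −1)   [check: 1·74 − 1·55 = 19]
  55 = 2·19 + 17   → row D = row B − 2·row C = (17, −2, 3)   [check: −2·74 + 3·55 = 17]
  19 = 1·17 + 2   → row E = row C − 1·row D = (2, 3, −4)   [check: 3·74 − 4·55 = 2]
  17 = 8·2 + 1   → row F = row D − 8·row E = (1, −26, 35)   [check: −26·74 + 35·55 = 1]
  2 = 2·1 + 0   → remainder 0, stop. gcd = 1 (last nonzero row F).
The gcd is 1, so 55 is invertible mod 74. The last nonzero row gives −26·74 + 35·55 = 1, so t = 35. So 55^(−1) ≡ 35 (mod 74). Verify: 55 · 35 = 1925 ≡ 1 (mod 74). ✓

Final answer: 55^(−1) ≡ 35 (mod 74)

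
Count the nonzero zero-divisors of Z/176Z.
In Z/176Z each nonzero element is either a unit (gcd with 176 is 1) or a zero-divisor (gcd > 1). The number of units is φ(176): factorise 176 = 2^4 · 11, so φ(176) = (2^4 − 2^3) · (11 − 1) = 8 · 10 = 80. The nonzero elements number 176 − 1 = 175. Hence the nonzero zero-divisors number 175 − 80 = 95.

Final answer: Z/176Z has 95 nonzero zero-divisors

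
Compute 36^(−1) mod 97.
36^(−1) ≡ 62 (mod 97)

Apply the extended Euclidean algorithm to (97, 36), tracking rows (r, s, t) with s·97 + t·36 = r. Each division r_prev = q·r_cur + r_new produces the new row as (previous row) − q·(current row):
  row A: (97, 1, 0)   [1·97 + 0·36 = 97]
  row B: (36, 0, 1)   [0·97 + 1·36 = 36]
  97 = 2·36 + 25   → row C = row A − 2·row B = (25, 1, −2)   [check: 1·97 − 2·36 = 25]
  36 = 1·25 + 11   → row D = row B − 1·row C = (11, −1, 3)   [check: −1·97 + 3·36 = 11]
  25 = 2·11 + 3   → row E = row C − 2·row D = (3, 3, −8)   [check: 3·97 − 8·36 = 3]
  11 = 3·3 + 2   → row F = row D − 3·row E = (2, −10, 27)   [check: −10·97 + 27·36 = 2]
  3 = 1·2 + 1   → row G = row E − 1·row F = (1, 13, −35)   [check: 13·97 − 35·36 = 1]
  2 = 2·1 + 0   → remainder 0, stop. gcd = 1 (last nonzero row G).
The gcd is 1, so 36 is invertible mod 97. The last nonzero row gives 13·97 − 35·36 = 1, so t = −35. So 36^(−1) ≡ −35 ≡ 62 (mod 97). Verify: 36 · 62 = 2232 ≡ 1 (mod 97). ✓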